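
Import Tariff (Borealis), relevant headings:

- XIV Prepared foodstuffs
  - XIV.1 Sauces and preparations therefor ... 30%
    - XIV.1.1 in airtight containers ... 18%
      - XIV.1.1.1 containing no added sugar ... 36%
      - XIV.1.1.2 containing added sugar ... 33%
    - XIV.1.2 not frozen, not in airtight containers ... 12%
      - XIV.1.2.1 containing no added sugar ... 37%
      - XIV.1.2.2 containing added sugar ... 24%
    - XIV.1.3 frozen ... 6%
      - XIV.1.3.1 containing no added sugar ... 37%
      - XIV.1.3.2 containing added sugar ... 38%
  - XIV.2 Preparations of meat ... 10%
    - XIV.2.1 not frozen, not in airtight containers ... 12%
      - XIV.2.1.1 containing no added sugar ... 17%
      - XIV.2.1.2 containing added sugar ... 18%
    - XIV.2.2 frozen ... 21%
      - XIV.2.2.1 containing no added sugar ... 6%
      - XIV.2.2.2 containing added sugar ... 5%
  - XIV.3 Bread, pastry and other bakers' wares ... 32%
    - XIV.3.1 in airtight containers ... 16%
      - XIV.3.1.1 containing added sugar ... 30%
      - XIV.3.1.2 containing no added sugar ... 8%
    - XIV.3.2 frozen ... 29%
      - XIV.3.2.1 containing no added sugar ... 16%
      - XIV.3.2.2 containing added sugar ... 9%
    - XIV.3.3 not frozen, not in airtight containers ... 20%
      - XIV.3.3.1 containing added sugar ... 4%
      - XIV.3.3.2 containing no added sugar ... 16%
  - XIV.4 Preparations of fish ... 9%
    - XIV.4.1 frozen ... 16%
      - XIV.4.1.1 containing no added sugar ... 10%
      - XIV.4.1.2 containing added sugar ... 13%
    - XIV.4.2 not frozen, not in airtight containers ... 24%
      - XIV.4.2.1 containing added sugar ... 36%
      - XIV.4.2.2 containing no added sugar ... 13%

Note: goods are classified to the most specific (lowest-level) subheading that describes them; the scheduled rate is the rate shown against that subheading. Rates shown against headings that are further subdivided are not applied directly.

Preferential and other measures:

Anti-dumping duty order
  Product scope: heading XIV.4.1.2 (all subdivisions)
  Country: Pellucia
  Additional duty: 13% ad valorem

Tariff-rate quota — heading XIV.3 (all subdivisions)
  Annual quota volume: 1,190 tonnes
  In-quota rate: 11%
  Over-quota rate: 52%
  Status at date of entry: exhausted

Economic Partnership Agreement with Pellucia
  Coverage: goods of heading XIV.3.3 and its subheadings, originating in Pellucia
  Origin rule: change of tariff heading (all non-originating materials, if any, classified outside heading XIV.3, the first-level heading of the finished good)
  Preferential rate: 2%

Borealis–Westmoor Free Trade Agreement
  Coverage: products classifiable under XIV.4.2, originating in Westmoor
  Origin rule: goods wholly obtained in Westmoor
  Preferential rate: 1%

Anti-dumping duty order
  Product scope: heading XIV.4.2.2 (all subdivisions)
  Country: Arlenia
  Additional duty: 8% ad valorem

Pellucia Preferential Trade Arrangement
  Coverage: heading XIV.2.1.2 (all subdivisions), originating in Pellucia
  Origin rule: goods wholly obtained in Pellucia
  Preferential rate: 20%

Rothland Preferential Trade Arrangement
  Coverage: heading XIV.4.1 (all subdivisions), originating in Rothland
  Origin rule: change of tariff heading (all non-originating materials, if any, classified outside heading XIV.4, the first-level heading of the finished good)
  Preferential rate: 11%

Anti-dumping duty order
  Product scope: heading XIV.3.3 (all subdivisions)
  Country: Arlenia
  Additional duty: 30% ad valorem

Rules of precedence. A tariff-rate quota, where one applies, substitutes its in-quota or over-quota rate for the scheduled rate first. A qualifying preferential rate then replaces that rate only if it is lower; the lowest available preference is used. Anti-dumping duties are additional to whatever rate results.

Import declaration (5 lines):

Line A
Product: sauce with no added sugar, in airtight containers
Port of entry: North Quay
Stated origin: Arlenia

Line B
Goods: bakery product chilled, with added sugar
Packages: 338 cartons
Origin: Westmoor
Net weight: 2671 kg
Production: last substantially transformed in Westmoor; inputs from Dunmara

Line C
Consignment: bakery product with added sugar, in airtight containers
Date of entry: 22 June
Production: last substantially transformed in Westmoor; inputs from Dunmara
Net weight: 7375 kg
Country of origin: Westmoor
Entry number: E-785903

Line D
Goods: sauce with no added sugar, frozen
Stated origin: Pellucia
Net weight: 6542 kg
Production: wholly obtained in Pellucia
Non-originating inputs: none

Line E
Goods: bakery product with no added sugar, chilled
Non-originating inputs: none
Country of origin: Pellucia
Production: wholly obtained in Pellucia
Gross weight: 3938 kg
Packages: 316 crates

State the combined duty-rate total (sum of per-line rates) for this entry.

Line A: sauce → XIV.1; in airtight containers → XIV.1.1; with no added sugar → XIV.1.1.1. Scheduled 36%. No special measure applies. → 36%.
Line B: bakery product → XIV.3; chilled → XIV.3.3; with added sugar → XIV.3.3.1. Scheduled 4%. quota on XIV.3 exhausted → over-quota 52%; Westmoor agreement on XIV.4.2: XIV.3.3.1 not covered. → 52%.
Line C: bakery product → XIV.3; in airtight containers → XIV.3.1; with added sugar → XIV.3.1.1. Scheduled 30%. quota on XIV.3 exhausted → over-quota 52%; Westmoor agreement on XIV.4.2: XIV.3.1.1 not covered. → 52%.
Line D: sauce → XIV.1; frozen → XIV.1.3; with no added sugar → XIV.1.3.1. Scheduled 37%. Pellucia agreement on XIV.3.3: XIV.1.3.1 not covered; Pellucia agreement on XIV.2.1.2: XIV.1.3.1 not covered. → 37%.
Line E: bakery product → XIV.3; chilled → XIV.3.3; with no added sugar → XIV.3.3.2. Scheduled 16%. quota on XIV.3 exhausted → over-quota 52%; Pellucia agreement on XIV.3.3: CTH met → 2% available; Pellucia agreement on XIV.2.1.2: XIV.3.3.2 not covered; preferential 2%. → 2%.
Sum: 36% + 52% + 52% + 37% + 2% = 179%.

179%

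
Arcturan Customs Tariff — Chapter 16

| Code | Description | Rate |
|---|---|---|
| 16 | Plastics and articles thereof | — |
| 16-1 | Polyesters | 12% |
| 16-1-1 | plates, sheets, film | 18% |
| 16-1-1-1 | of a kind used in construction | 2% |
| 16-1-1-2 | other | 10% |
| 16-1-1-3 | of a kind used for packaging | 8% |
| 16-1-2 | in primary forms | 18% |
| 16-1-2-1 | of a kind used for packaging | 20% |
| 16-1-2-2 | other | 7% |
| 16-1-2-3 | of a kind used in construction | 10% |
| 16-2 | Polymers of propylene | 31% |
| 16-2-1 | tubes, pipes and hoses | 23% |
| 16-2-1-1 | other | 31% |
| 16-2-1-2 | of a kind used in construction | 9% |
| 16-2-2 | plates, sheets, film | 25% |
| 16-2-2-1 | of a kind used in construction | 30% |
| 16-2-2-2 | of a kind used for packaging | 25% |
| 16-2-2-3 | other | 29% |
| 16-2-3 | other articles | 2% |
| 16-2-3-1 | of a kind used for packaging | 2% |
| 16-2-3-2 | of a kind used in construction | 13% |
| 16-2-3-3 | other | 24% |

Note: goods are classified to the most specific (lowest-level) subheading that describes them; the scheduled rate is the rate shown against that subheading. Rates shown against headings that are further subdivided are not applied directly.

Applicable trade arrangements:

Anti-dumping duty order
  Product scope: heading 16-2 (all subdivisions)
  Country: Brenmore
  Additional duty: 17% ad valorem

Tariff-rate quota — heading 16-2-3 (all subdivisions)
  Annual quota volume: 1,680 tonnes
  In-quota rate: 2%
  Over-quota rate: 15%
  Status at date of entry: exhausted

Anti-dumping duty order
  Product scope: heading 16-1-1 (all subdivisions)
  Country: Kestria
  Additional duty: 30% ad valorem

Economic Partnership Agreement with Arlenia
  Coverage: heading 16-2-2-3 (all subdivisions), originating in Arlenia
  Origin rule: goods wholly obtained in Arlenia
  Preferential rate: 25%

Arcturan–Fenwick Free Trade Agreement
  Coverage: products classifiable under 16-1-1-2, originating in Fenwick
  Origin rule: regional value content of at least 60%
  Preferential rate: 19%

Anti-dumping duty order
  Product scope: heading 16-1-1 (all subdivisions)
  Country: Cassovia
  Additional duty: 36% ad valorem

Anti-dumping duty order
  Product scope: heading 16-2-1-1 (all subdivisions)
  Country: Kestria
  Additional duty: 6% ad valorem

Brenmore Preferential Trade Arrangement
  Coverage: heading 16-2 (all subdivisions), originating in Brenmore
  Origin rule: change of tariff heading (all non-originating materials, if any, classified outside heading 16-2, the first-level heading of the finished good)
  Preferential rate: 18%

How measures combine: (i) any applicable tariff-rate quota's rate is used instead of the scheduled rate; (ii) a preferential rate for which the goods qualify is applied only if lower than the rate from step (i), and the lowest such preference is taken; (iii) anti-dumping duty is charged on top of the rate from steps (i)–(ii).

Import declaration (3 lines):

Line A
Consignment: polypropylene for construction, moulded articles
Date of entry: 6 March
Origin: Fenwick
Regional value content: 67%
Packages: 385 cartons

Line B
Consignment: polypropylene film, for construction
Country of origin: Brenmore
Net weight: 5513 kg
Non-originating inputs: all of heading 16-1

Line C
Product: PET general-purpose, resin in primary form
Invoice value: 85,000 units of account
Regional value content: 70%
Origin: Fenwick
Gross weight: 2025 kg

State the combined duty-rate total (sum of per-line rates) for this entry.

57%

Line A: polypropylene → 16-2; moulded articles → 16-2-3; for construction → 16-2-3-2. Scheduled 13%. quota on 16-2-3 exhausted → over-quota 15%; Fenwick agreement on 16-1-1-2: 16-2-3-2 not covered. → 15%.
Line B: polypropylene → 16-2; film → 16-2-2; for construction → 16-2-2-1. Scheduled 30%. Brenmore agreement on 16-2: CTH met → 18% available; preferential 18%; anti-dumping (Brenmore, 16-2): +17%; total 18% + 17% = 35%. → 35%.
Line C: PET → 16-1; resin in primary form → 16-1-2; general-purpose → 16-1-2-2. Scheduled 7%. Fenwick agreement on 16-1-1-2: 16-1-2-2 not covered. → 7%.
Sum: 15% + 35% + 7% = 57%.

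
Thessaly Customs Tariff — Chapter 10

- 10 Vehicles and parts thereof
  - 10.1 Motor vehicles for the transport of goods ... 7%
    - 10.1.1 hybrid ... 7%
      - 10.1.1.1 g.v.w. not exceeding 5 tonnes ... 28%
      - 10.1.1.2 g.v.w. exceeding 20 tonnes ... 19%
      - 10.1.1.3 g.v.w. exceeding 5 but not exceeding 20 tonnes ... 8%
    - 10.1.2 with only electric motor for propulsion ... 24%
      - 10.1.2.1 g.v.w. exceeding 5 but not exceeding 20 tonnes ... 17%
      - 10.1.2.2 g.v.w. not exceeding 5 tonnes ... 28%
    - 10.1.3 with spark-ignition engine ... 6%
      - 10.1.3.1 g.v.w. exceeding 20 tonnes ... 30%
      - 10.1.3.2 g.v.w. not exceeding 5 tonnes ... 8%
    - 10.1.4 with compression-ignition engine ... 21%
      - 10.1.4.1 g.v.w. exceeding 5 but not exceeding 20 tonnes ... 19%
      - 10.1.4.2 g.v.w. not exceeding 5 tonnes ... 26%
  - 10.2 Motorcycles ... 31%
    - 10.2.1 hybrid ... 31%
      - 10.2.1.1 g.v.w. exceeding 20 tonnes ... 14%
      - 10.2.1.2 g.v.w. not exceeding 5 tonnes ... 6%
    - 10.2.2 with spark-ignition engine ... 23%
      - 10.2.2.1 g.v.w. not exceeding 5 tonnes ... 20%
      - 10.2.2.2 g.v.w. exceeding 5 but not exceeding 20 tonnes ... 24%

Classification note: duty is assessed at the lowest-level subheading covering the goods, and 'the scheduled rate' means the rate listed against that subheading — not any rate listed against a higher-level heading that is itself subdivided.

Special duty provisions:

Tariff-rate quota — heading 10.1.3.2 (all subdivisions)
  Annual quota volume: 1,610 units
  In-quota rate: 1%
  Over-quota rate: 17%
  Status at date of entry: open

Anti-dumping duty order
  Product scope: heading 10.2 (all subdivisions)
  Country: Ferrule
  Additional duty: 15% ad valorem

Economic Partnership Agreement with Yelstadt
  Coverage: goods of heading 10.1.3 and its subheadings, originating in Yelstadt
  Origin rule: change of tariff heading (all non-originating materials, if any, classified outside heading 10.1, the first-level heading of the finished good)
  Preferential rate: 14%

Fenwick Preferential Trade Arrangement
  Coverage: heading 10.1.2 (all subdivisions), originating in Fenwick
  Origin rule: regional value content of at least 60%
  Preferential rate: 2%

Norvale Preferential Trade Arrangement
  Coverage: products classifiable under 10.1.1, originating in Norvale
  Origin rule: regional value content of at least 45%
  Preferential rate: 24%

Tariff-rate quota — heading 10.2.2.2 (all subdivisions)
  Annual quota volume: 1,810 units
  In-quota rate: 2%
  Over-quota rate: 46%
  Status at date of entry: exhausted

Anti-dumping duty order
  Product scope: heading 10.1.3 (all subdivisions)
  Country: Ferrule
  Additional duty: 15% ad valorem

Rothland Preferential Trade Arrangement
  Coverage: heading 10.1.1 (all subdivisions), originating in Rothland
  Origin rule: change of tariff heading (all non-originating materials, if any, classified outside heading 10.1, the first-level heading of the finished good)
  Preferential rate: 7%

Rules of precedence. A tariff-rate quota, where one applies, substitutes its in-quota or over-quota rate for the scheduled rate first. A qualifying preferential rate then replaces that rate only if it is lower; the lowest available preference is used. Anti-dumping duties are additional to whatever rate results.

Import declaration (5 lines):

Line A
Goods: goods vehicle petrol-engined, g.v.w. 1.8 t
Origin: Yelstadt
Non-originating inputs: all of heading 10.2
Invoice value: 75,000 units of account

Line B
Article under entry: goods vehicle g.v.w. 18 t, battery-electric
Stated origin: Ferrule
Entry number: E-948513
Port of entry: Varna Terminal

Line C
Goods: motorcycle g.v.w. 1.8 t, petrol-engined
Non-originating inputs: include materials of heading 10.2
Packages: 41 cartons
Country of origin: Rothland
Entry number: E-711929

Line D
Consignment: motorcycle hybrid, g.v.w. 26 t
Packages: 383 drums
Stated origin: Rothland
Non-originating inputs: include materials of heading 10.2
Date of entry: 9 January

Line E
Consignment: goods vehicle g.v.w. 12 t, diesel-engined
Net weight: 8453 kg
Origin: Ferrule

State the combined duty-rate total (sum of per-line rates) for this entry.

71%

Line A: goods vehicle → 10.1; petrol-engined → 10.1.3; g.v.w. 1.8 t → 10.1.3.2. Scheduled 8%. quota on 10.1.3.2 open → in-quota 1%; Yelstadt agreement on 10.1.3: CTH met → 14% available; preference 14% not lower than 1% → no reduction. → 1%.
Line B: goods vehicle → 10.1; battery-electric → 10.1.2; g.v.w. 18 t → 10.1.2.1. Scheduled 17%. No special measure applies. → 17%.
Line C: motorcycle → 10.2; petrol-engined → 10.2.2; g.v.w. 1.8 t → 10.2.2.1. Scheduled 20%. Rothland agreement on 10.1.1: 10.2.2.1 not covered. → 20%.
Line D: motorcycle → 10.2; hybrid → 10.2.1; g.v.w. 26 t → 10.2.1.1. Scheduled 14%. Rothland agreement on 10.1.1: 10.2.1.1 not covered. → 14%.
Line E: goods vehicle → 10.1; diesel-engined → 10.1.4; g.v.w. 12 t → 10.1.4.1. Scheduled 19%. No special measure applies. → 19%.
Sum: 1% + 17% + 20% + 14% + 19% = 71%.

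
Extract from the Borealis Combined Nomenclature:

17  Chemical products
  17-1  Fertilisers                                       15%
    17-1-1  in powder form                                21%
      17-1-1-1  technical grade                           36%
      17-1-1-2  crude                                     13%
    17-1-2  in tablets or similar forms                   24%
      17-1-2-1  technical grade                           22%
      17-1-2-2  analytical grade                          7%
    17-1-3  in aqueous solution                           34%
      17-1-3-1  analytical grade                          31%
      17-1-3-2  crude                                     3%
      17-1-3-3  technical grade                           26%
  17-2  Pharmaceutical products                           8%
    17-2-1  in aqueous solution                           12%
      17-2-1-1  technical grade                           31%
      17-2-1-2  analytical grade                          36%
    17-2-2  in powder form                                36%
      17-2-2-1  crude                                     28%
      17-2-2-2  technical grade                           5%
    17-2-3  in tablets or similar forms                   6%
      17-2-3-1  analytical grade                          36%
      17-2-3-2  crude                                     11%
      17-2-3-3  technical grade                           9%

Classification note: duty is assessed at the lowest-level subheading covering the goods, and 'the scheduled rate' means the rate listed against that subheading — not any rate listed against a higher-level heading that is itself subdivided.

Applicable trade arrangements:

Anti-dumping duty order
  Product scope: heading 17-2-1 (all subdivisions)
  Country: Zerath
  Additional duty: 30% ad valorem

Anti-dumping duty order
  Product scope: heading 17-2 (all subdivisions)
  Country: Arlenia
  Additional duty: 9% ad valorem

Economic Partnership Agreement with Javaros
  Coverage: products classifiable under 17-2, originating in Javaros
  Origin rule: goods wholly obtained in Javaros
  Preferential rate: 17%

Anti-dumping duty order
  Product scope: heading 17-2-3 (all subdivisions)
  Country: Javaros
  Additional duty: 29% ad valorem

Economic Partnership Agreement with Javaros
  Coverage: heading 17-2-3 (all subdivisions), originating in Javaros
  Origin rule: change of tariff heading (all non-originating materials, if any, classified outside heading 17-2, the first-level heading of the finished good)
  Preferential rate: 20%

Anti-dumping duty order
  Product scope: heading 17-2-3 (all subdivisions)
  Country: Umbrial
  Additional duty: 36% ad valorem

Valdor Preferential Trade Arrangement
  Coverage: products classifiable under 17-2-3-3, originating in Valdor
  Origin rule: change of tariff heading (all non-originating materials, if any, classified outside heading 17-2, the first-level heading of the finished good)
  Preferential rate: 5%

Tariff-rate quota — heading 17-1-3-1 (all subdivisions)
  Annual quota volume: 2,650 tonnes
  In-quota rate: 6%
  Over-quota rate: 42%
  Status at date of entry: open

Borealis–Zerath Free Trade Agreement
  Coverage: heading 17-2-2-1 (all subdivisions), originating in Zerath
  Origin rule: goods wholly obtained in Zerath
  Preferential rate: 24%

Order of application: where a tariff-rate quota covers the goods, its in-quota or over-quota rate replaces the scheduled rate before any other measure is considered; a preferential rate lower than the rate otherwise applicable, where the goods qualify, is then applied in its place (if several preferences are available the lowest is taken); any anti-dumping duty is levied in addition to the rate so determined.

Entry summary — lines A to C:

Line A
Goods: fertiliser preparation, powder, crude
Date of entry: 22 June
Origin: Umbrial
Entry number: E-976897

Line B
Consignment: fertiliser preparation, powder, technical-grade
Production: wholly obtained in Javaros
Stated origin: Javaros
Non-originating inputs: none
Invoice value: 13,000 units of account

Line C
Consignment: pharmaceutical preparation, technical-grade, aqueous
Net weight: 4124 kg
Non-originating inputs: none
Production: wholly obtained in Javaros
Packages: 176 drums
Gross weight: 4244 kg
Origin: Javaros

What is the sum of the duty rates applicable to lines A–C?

66%

Line A: fertiliser → 17-1; powder → 17-1-1; crude → 17-1-1-2. Scheduled 13%. No special measure applies. → 13%.
Line B: fertiliser → 17-1; powder → 17-1-1; technical-grade → 17-1-1-1. Scheduled 36%. Javaros agreement on 17-2: 17-1-1-1 not covered; Javaros agreement on 17-2-3: 17-1-1-1 not covered. → 36%.
Line C: pharmaceutical → 17-2; aqueous → 17-2-1; technical-grade → 17-2-1-1. Scheduled 31%. Javaros agreement on 17-2: wholly obtained → 17% available; Javaros agreement on 17-2-3: 17-2-1-1 not covered; preferential 17%. → 17%.
Sum: 13% + 36% + 17% = 66%.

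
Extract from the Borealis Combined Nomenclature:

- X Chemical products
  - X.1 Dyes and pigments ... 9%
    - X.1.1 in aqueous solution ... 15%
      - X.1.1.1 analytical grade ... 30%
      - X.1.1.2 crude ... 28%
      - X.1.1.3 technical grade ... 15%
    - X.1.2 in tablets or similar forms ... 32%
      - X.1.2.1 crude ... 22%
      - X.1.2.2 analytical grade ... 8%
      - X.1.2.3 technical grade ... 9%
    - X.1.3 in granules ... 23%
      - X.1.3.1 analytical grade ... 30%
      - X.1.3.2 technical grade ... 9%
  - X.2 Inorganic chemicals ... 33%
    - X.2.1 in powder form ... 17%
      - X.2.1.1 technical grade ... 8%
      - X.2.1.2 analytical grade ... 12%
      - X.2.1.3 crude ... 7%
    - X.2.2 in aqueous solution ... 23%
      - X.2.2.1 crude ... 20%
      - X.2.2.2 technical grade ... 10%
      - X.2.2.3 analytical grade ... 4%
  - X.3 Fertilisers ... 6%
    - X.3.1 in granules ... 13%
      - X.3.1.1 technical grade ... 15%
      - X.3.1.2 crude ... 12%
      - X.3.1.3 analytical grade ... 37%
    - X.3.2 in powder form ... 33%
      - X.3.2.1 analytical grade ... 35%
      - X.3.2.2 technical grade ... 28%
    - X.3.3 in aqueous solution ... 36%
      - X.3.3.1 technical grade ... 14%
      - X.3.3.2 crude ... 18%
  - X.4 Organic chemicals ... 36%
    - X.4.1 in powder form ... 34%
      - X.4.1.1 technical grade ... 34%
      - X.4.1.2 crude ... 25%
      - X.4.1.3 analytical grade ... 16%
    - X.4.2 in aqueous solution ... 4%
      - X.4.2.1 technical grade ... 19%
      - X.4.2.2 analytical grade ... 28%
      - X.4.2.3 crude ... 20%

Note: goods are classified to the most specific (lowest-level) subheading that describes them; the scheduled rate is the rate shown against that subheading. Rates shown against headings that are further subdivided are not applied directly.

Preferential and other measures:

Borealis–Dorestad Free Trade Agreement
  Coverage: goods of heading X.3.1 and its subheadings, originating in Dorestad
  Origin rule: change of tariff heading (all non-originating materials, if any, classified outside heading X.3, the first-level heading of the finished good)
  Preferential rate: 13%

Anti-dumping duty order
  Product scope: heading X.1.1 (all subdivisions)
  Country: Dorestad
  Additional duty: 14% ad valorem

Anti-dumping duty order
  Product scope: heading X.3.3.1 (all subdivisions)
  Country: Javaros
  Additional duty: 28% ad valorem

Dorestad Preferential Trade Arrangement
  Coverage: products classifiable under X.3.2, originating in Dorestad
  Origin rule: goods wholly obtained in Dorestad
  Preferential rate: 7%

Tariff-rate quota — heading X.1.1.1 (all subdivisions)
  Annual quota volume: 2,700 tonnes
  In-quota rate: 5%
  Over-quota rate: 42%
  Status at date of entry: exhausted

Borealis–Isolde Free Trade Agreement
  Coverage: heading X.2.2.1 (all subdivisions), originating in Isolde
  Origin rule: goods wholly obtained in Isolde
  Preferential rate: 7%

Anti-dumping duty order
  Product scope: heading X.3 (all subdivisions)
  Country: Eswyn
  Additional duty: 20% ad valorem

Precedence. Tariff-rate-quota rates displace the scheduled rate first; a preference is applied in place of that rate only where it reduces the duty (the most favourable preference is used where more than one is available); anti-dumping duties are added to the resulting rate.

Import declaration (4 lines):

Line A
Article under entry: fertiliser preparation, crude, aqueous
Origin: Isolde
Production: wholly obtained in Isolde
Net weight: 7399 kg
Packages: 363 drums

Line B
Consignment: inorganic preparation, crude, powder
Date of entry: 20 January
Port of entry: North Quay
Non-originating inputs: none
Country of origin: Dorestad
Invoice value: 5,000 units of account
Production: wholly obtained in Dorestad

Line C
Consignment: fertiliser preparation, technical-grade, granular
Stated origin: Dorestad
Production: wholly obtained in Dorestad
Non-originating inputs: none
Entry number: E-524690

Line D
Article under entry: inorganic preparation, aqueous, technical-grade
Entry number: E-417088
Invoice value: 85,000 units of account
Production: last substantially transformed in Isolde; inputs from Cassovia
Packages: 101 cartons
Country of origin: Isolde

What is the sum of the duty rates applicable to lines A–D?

Line A: fertiliser → X.3; aqueous → X.3.3; crude → X.3.3.2. Scheduled 18%. Isolde agreement on X.2.2.1: X.3.3.2 not covered. → 18%.
Line B: inorganic → X.2; powder → X.2.1; crude → X.2.1.3. Scheduled 7%. Dorestad agreement on X.3.1: X.2.1.3 not covered; Dorestad agreement on X.3.2: X.2.1.3 not covered. → 7%.
Line C: fertiliser → X.3; granular → X.3.1; technical-grade → X.3.1.1. Scheduled 15%. Dorestad agreement on X.3.1: CTH met → 13% available; Dorestad agreement on X.3.2: X.3.1.1 not covered; preferential 13%. → 13%.
Line D: inorganic → X.2; aqueous → X.2.2; technical-grade → X.2.2.2. Scheduled 10%. Isolde agreement on X.2.2.1: X.2.2.2 not covered. → 10%.
Sum: 18% + 7% + 13% + 10% = 48%.

48%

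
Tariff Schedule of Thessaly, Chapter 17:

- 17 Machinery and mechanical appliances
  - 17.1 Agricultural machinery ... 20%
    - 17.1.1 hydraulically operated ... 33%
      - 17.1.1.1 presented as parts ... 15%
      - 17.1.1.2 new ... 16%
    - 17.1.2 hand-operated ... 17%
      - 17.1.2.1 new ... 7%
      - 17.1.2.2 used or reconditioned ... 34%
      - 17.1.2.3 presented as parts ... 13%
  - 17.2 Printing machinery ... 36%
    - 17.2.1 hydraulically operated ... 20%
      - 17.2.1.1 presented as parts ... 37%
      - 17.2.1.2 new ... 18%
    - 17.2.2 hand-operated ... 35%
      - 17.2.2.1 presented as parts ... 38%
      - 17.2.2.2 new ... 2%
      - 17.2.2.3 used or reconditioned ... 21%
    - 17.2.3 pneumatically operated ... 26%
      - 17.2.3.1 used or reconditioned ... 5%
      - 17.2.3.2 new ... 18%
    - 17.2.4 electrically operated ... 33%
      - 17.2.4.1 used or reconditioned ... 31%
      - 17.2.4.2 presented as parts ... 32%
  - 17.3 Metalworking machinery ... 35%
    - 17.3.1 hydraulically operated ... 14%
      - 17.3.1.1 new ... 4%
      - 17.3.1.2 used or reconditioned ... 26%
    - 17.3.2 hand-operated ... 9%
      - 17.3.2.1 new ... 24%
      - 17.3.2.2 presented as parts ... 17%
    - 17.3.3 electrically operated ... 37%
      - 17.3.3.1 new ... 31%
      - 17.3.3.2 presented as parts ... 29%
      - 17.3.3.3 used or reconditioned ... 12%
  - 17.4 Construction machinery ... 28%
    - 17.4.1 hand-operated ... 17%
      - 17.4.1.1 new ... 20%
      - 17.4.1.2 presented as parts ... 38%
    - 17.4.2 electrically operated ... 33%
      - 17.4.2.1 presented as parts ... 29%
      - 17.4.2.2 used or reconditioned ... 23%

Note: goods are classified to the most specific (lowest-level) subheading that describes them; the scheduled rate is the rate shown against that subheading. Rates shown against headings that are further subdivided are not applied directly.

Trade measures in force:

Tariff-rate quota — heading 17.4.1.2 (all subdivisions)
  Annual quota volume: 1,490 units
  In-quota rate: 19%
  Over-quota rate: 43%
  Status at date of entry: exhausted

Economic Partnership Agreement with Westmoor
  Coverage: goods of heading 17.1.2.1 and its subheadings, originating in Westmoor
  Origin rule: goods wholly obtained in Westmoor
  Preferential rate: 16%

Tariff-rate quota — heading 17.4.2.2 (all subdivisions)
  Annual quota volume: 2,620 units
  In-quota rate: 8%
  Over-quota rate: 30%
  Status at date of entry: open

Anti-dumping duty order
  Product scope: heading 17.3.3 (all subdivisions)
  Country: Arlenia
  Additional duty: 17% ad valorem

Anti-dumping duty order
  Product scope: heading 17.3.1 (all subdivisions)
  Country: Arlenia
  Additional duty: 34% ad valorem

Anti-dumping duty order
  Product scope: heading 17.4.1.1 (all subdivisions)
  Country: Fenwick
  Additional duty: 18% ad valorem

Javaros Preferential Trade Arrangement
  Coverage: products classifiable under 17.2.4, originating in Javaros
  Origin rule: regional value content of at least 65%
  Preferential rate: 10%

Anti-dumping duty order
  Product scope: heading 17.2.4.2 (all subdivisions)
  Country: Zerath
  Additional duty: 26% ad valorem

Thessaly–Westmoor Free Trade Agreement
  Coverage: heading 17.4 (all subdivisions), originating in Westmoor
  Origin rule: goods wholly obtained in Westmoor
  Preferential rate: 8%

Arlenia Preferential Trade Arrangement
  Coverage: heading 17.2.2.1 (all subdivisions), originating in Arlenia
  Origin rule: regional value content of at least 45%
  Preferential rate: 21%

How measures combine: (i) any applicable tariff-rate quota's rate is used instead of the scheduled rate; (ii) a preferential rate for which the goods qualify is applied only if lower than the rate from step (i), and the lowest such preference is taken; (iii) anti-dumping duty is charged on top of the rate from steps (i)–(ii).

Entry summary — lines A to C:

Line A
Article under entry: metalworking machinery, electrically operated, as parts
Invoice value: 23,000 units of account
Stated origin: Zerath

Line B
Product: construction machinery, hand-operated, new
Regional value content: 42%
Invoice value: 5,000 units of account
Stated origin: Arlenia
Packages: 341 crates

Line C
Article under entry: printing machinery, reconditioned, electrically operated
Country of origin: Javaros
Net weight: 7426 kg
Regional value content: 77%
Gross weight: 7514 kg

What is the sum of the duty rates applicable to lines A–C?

59%

Line A: metalworking → 17.3; electrically operated → 17.3.3; as parts → 17.3.3.2. Scheduled 29%. No special measure applies. → 29%.
Line B: construction → 17.4; hand-operated → 17.4.1; new → 17.4.1.1. Scheduled 20%. Arlenia agreement on 17.2.2.1: 17.4.1.1 not covered. → 20%.
Line C: printing → 17.2; electrically operated → 17.2.4; reconditioned → 17.2.4.1. Scheduled 31%. Javaros agreement on 17.2.4: RVC ≥ 65% → 10% available; preferential 10%. → 10%.
Sum: 29% + 20% + 10% = 59%.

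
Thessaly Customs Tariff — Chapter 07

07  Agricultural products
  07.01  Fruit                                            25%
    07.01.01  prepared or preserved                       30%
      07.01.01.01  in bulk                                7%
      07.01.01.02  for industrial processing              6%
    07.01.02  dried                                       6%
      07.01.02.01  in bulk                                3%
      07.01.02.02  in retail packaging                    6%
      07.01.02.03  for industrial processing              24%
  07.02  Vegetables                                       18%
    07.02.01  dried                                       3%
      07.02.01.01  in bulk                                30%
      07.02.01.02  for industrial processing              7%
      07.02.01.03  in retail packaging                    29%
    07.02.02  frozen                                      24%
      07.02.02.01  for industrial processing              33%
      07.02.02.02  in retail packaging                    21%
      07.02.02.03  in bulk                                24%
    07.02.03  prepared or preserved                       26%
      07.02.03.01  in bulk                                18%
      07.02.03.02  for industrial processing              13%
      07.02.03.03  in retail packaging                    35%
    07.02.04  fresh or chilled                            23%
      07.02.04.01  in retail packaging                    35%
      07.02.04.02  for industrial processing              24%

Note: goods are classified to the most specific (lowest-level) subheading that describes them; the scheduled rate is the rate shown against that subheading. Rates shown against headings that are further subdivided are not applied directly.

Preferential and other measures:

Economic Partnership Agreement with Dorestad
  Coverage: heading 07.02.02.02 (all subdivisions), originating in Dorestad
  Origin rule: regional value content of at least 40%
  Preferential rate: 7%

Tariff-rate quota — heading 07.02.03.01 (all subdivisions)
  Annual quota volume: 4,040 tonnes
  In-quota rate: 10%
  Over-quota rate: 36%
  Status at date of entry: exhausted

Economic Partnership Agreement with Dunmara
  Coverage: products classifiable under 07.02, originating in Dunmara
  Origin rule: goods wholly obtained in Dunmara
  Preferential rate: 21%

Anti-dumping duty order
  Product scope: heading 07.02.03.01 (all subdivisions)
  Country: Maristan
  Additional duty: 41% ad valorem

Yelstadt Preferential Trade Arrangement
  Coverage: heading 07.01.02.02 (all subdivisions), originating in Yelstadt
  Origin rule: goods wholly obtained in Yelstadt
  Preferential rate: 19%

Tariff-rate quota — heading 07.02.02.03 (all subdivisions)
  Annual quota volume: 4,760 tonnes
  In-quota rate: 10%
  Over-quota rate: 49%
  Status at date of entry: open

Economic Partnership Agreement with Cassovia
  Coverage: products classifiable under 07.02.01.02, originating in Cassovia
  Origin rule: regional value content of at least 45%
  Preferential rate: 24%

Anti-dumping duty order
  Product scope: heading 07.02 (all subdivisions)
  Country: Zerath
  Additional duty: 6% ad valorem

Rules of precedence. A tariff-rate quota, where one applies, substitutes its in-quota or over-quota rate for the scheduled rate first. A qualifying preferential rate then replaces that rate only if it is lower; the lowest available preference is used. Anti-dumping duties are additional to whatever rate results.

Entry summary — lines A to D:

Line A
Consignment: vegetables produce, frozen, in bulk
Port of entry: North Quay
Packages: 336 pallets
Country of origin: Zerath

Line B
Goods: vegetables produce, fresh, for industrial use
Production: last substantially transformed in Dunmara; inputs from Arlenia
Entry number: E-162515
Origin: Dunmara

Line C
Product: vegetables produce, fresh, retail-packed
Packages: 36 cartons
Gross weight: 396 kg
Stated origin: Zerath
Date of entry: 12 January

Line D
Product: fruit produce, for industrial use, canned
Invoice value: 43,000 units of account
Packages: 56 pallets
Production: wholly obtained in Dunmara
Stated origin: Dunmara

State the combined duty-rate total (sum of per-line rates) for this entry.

Line A: vegetables → 07.02; frozen → 07.02.02; in bulk → 07.02.02.03. Scheduled 24%. quota on 07.02.02.03 open → in-quota 10%; anti-dumping (Zerath, 07.02): +6%; total 10% + 6% = 16%. → 16%.
Line B: vegetables → 07.02; fresh → 07.02.04; for industrial use → 07.02.04.02. Scheduled 24%. Dunmara agreement on 07.02: not wholly obtained. → 24%.
Line C: vegetables → 07.02; fresh → 07.02.04; retail-packed → 07.02.04.01. Scheduled 35%. anti-dumping (Zerath, 07.02): +6%; total 35% + 6% = 41%. → 41%.
Line D: fruit → 07.01; canned → 07.01.01; for industrial use → 07.01.01.02. Scheduled 6%. Dunmara agreement on 07.02: 07.01.01.02 not covered. → 6%.
Sum: 16% + 24% + 41% + 6% = 87%.

87%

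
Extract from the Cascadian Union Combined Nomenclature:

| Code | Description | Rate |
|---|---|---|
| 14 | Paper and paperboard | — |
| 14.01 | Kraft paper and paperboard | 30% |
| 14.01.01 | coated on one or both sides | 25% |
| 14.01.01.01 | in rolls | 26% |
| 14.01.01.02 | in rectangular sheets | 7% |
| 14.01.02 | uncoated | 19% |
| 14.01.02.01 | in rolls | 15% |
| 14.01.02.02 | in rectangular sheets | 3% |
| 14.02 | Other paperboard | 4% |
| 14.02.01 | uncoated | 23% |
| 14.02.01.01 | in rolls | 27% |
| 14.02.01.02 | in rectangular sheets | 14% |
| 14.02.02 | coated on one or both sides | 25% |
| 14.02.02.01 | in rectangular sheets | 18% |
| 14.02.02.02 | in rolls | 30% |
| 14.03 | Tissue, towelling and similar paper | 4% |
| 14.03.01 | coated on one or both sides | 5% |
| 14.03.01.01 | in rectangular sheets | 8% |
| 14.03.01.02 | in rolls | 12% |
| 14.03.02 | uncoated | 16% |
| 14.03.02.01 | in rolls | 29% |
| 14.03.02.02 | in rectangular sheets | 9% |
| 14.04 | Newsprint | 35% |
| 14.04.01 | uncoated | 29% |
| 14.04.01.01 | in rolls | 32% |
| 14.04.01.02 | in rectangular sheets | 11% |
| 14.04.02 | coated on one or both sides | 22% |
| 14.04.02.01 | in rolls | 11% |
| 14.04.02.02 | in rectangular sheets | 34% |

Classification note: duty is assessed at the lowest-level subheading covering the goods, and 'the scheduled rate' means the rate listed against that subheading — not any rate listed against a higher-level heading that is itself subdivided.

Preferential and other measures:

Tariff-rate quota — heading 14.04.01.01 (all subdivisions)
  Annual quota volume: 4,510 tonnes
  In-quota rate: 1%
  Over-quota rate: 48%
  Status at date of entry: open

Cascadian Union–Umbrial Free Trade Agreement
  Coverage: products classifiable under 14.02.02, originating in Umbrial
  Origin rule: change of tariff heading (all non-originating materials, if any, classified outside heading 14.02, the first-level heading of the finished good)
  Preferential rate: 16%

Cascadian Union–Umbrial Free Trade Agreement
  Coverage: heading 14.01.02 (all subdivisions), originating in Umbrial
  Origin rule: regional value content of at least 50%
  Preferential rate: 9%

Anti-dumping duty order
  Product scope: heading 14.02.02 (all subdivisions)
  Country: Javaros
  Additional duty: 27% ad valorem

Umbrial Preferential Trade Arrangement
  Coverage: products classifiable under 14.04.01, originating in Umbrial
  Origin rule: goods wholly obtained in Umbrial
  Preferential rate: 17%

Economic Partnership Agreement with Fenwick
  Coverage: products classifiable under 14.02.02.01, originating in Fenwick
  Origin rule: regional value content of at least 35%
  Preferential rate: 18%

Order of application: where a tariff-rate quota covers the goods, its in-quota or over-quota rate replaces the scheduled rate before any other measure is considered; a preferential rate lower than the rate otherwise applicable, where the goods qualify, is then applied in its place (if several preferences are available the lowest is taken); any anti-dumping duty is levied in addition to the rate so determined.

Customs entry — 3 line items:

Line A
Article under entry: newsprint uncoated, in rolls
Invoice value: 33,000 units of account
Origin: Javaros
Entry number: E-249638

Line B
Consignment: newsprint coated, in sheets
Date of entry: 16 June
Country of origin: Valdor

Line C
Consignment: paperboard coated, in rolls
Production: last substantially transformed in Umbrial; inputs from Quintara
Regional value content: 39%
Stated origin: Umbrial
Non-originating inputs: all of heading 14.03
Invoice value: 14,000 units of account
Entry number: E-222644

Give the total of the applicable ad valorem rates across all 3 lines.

51%

Line A: newsprint → 14.04; uncoated → 14.04.01; in rolls → 14.04.01.01. Scheduled 32%. quota on 14.04.01.01 open → in-quota 1%. → 1%.
Line B: newsprint → 14.04; coated → 14.04.02; in sheets → 14.04.02.02. Scheduled 34%. No special measure applies. → 34%.
Line C: paperboard → 14.02; coated → 14.02.02; in rolls → 14.02.02.02. Scheduled 30%. Umbrial agreement on 14.02.02: CTH met → 16% available; Umbrial agreement on 14.01.02: 14.02.02.02 not covered; Umbrial agreement on 14.04.01: 14.02.02.02 not covered; preferential 16%. → 16%.
Sum: 1% + 34% + 16% = 51%.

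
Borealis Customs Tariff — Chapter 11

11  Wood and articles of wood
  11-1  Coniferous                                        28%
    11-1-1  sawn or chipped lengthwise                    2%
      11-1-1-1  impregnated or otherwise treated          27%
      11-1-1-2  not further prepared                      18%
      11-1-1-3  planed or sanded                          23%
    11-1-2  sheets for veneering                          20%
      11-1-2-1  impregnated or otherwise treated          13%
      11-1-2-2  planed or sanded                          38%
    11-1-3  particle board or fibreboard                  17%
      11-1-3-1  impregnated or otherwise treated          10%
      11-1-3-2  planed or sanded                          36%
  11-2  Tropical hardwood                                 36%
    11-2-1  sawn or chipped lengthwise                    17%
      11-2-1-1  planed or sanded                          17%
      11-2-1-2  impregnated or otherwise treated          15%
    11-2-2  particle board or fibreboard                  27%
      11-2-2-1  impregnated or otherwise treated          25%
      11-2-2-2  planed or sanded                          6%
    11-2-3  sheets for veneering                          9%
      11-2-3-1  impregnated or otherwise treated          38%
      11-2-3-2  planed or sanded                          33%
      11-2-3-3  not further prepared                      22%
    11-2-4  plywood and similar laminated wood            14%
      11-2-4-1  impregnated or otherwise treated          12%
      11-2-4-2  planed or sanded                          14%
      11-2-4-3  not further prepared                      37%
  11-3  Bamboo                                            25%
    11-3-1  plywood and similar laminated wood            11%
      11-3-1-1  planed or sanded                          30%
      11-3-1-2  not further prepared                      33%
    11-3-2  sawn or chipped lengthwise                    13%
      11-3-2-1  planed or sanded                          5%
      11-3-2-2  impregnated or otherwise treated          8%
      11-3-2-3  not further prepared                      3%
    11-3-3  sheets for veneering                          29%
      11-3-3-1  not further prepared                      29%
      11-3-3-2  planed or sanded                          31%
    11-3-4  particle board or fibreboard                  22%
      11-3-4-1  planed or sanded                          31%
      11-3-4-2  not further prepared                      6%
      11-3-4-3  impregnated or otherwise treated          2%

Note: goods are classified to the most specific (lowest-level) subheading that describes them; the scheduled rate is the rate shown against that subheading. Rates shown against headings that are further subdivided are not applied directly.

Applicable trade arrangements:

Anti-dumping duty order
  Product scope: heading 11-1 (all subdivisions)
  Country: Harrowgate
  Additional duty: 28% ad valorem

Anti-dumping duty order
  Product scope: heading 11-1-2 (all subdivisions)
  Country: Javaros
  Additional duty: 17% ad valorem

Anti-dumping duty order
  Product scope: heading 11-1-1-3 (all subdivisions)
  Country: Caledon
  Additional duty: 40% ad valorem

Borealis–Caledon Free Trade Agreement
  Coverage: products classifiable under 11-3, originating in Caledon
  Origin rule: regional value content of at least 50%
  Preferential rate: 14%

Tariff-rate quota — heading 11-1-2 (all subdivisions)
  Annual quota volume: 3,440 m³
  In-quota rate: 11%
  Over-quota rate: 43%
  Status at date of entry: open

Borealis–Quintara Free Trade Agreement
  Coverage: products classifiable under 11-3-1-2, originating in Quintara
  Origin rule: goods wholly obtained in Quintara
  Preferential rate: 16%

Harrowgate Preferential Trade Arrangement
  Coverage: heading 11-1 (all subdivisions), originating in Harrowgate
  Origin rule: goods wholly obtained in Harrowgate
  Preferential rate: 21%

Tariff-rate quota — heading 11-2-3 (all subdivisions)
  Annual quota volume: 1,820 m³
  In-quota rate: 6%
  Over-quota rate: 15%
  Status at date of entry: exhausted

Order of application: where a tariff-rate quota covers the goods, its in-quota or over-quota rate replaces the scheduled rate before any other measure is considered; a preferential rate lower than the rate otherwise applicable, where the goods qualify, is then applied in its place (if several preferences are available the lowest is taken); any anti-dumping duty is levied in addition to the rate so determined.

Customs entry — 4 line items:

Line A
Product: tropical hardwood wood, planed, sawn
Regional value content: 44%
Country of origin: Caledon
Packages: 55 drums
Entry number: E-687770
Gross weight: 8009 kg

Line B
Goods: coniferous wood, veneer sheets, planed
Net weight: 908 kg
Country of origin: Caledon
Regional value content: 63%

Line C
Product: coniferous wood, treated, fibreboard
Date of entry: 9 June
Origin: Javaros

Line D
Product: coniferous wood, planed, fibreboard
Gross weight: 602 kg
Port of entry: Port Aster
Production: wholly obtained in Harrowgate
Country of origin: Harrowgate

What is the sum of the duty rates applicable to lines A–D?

87%

Line A: tropical hardwood → 11-2; sawn → 11-2-1; planed → 11-2-1-1. Scheduled 17%. Caledon agreement on 11-3: 11-2-1-1 not covered. → 17%.
Line B: coniferous → 11-1; veneer sheets → 11-1-2; planed → 11-1-2-2. Scheduled 38%. quota on 11-1-2 open → in-quota 11%; Caledon agreement on 11-3: 11-1-2-2 not covered. → 11%.
Line C: coniferous → 11-1; fibreboard → 11-1-3; treated → 11-1-3-1. Scheduled 10%. No special measure applies. → 10%.
Line D: coniferous → 11-1; fibreboard → 11-1-3; planed → 11-1-3-2. Scheduled 36%. Harrowgate agreement on 11-1: wholly obtained → 21% available; preferential 21%; anti-dumping (Harrowgate, 11-1): +28%; total 21% + 28% = 49%. → 49%.
Sum: 17% + 11% + 10% + 49% = 87%.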